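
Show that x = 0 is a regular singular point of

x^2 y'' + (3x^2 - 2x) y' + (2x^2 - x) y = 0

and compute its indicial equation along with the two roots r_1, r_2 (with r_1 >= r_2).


Divide by x^2 to reach normal form y'' + P_1(x) y' + P_2(x) y = 0 with P_1(x) = 3 - 2/x and P_2(x) = 2 - 1/x.
x = 0 is a singular point because the y'-coefficient 3 - 2/x has a pole at x = 0 and the y-coefficient 2 - 1/x has a pole at x = 0.
It is a regular singular point because x P_1(x) = p(x) = 3x - 2 and x^2 P_2(x) = q(x) = 2x^2 - x are polynomials, hence analytic at x = 0.
p(0) = -2,  q(0) = 0.
Indicial equation: r(r-1) + p(0) r + q(0) = 0, i.e. r^2 + (p(0) - 1) r + q(0) = 0, i.e. r^2 - 3 r = 0.
Discriminant: (-3)^2 - 4(0) = 9, so r = (3 ± 3)/2.
Solving: r_1 = 3, r_2 = 0.

indicial: r^2 - 3 r = 0; roots r_1 = 3, r_2 = 0


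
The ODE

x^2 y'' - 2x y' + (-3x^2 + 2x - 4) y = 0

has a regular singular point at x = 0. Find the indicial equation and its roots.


Divide by x^2 to reach normal form y'' + P_1(x) y' + P_2(x) y = 0 with P_1(x) = -2/x and P_2(x) = -3 + 2/x - 4/x^2.
x = 0 is a singular point because the y'-coefficient -2/x has a pole at x = 0 and the y-coefficient -3 + 2/x - 4/x^2 has a pole at x = 0.
It is a regular singular point because x P_1(x) = p(x) = -2 and x^2 P_2(x) = q(x) = -3x^2 + 2x - 4 are polynomials, hence analytic at x = 0.
p(0) = -2,  q(0) = -4.
Indicial equation: r(r-1) + p(0) r + q(0) = 0, i.e. r^2 + (p(0) - 1) r + q(0) = 0, i.e. r^2 - 3 r - 4 = 0.
Discriminant: (-3)^2 - 4(-4) = 25, so r = (3 ± 5)/2.
Solving: r_1 = 4, r_2 = -1.

indicial: r^2 - 3 r - 4 = 0; roots r_1 = 4, r_2 = -1


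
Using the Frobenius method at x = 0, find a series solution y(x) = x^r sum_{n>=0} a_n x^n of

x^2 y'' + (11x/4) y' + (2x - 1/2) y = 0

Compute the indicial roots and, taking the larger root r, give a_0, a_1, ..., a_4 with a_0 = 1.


Write in Frobenius form y'' + (p(x)/x) y' + (q(x)/x^2) y = 0:
  p(x) = 11/4,  q(x) = 2x - 1/2.
Indicial equation: r(r-1) + (11/4) r + (-1/2) = 0 -> roots r_1 = 1/4, r_2 = -2.
Take r = r_1 = 1/4. Let y(x) = x^r sum_{n>=0} a_n x^n with a_0 = 1.
Substitute y = x^r sum a_n x^n and match x^{r+n}. The recurrence is
  D(n) a_n + 2 a_{n-1} = 0,  where D(n) = (r+n)(r+n-1) + (11/4)(r+n) + (-1/2).
  a_n = -2 / D(n) * a_{n-1}.
Since the indicial polynomial factors as (r - r_1)(r - r_2), D(n) = (r_1 + n - r_1)(r_1 + n - r_2) = n(n + 9/4).
Evaluating step by step (a_0 = 1):
  n = 1: D(1) = 1(1 + 9/4) = 13/4; numerator = -2(1) = -2; a_1 = (-2)/(13/4) = -8/13
  n = 2: D(2) = 2(2 + 9/4) = 17/2; numerator = -2(-8/13) = 16/13; a_2 = (16/13)/(17/2) = 32/221
  n = 3: D(3) = 3(3 + 9/4) = 63/4; numerator = -2(32/221) = -64/221; a_3 = (-64/221)/(63/4) = -256/13923
  n = 4: D(4) = 4(4 + 9/4) = 25; numerator = -2(-256/13923) = 512/13923; a_4 = (512/13923)/(25) = 512/348075

r = 1/4; a_0 = 1; a_1 = -8/13; a_2 = 32/221; a_3 = -256/13923; a_4 = 512/348075


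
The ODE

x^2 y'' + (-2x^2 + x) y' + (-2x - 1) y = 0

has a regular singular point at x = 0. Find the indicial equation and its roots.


Divide by x^2 to reach normal form y'' + P_1(x) y' + P_2(x) y = 0 with P_1(x) = -2 + 1/x and P_2(x) = -2/x - 1/x^2.
x = 0 is a singular point because the y'-coefficient -2 + 1/x has a pole at x = 0 and the y-coefficient -2/x - 1/x^2 has a pole at x = 0.
It is a regular singular point because x P_1(x) = p(x) = 1 - 2x and x^2 P_2(x) = q(x) = -2x - 1 are polynomials, hence analytic at x = 0.
p(0) = 1,  q(0) = -1.
Indicial equation: r(r-1) + p(0) r + q(0) = 0, i.e. r^2 + (p(0) - 1) r + q(0) = 0, i.e. r^2 - 1 = 0.
Discriminant: (0)^2 - 4(-1) = 4, so r = (0 ± 2)/2.
Solving: r_1 = 1, r_2 = -1.

indicial: r^2 - 1 = 0; roots r_1 = 1, r_2 = -1


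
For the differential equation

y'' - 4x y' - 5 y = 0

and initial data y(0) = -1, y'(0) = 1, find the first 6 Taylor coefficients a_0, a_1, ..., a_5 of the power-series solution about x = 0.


Ansatz: y(x) = sum_{n>=0} a_n x^n, so y'(x) = sum_{n>=1} n a_n x^(n-1) and y''(x) = sum_{n>=2} n(n-1) a_n x^(n-2).
Substitute into P(x) y'' + Q(x) y' + R(x) y = 0 with P(x) = 1, Q(x) = -4x, R(x) = -5, and match powers of x.
Initial conditions: a_0 = -1, a_1 = 1.
Setting the coefficient of each power of x to zero and solving order by order (substituting the coefficients already found):
  x^0: 2 a_2 - 5 a_0 = 0  ->  2 a_2 = 5 a_0 = -5  ->  a_2 = -5/2
  x^1: 6 a_3 - 9 a_1 = 0  ->  6 a_3 = 9 a_1 = 9  ->  a_3 = 3/2
  x^2: 12 a_4 - 13 a_2 = 0  ->  12 a_4 = 13 a_2 = -65/2  ->  a_4 = -65/24
  x^3: 20 a_5 - 17 a_3 = 0  ->  20 a_5 = 17 a_3 = 51/2  ->  a_5 = 51/40
Truncated series: y(x) = -1 + x - (5/2) x^2 + (3/2) x^3 - (65/24) x^4 + (51/40) x^5 + O(x^6).

a_0 = -1; a_1 = 1; a_2 = -5/2; a_3 = 3/2; a_4 = -65/24; a_5 = 51/40


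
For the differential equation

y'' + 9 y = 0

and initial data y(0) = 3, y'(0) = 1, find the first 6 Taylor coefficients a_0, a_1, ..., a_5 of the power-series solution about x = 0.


Ansatz: y(x) = sum_{n>=0} a_n x^n, so y'(x) = sum_{n>=1} n a_n x^(n-1) and y''(x) = sum_{n>=2} n(n-1) a_n x^(n-2).
Substitute into P(x) y'' + Q(x) y' + R(x) y = 0 with P(x) = 1, Q(x) = 0, R(x) = 9, and match powers of x.
Initial conditions: a_0 = 3, a_1 = 1.
Setting the coefficient of each power of x to zero and solving order by order (substituting the coefficients already found):
  x^0: 2 a_2 + 9 a_0 = 0  ->  2 a_2 = -9 a_0 = -27  ->  a_2 = -27/2
  x^1: 6 a_3 + 9 a_1 = 0  ->  6 a_3 = -9 a_1 = -9  ->  a_3 = -3/2
  x^2: 12 a_4 + 9 a_2 = 0  ->  12 a_4 = -9 a_2 = 243/2  ->  a_4 = 81/8
  x^3: 20 a_5 + 9 a_3 = 0  ->  20 a_5 = -9 a_3 = 27/2  ->  a_5 = 27/40
Truncated series: y(x) = 3 + x - (27/2) x^2 - (3/2) x^3 + (81/8) x^4 + (27/40) x^5 + O(x^6).

a_0 = 3; a_1 = 1; a_2 = -27/2; a_3 = -3/2; a_4 = 81/8; a_5 = 27/40


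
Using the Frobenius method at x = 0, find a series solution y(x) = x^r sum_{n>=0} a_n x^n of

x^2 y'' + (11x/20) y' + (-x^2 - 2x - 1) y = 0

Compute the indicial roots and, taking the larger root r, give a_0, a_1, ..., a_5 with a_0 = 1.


Write in Frobenius form y'' + (p(x)/x) y' + (q(x)/x^2) y = 0:
  p(x) = 11/20,  q(x) = -x^2 - 2x - 1.
Indicial equation: r(r-1) + (11/20) r + (-1) = 0 -> roots r_1 = 5/4, r_2 = -4/5.
Take r = r_1 = 5/4. Let y(x) = x^r sum_{n>=0} a_n x^n with a_0 = 1.
Substitute y = x^r sum a_n x^n and match x^{r+n}. The recurrence is
  D(n) a_n - 2 a_{n-1} - 1 a_{n-2} = 0,  where D(n) = (r+n)(r+n-1) + (11/20)(r+n) + (-1).
  a_n = [2 a_{n-1} + 1 a_{n-2}] / D(n).
Since the indicial polynomial factors as (r - r_1)(r - r_2), D(n) = (r_1 + n - r_1)(r_1 + n - r_2) = n(n + 41/20).
Evaluating step by step (a_0 = 1):
  n = 1: D(1) = 1(1 + 41/20) = 61/20; numerator = 2(1) = 2; a_1 = (2)/(61/20) = 40/61
  n = 2: D(2) = 2(2 + 41/20) = 81/10; numerator = 2(40/61) + 1(1) = 141/61; a_2 = (141/61)/(81/10) = 470/1647
  n = 3: D(3) = 3(3 + 41/20) = 303/20; numerator = 2(470/1647) + 1(40/61) = 2020/1647; a_3 = (2020/1647)/(303/20) = 400/4941
  n = 4: D(4) = 4(4 + 41/20) = 121/5; numerator = 2(400/4941) + 1(470/1647) = 2210/4941; a_4 = (2210/4941)/(121/5) = 11050/597861
  n = 5: D(5) = 5(5 + 41/20) = 141/4; numerator = 2(11050/597861) + 1(400/4941) = 23500/199287; a_5 = (23500/199287)/(141/4) = 2000/597861

r = 5/4; a_0 = 1; a_1 = 40/61; a_2 = 470/1647; a_3 = 400/4941; a_4 = 11050/597861; a_5 = 2000/597861


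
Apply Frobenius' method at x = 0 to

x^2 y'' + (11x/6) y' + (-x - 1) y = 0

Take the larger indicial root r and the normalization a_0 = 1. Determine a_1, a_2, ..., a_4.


Write in Frobenius form y'' + (p(x)/x) y' + (q(x)/x^2) y = 0:
  p(x) = 11/6,  q(x) = -x - 1.
Indicial equation: r(r-1) + (11/6) r + (-1) = 0 -> roots r_1 = 2/3, r_2 = -3/2.
Take r = r_1 = 2/3. Let y(x) = x^r sum_{n>=0} a_n x^n with a_0 = 1.
Substitute y = x^r sum a_n x^n and match x^{r+n}. The recurrence is
  D(n) a_n - 1 a_{n-1} = 0,  where D(n) = (r+n)(r+n-1) + (11/6)(r+n) + (-1).
  a_n = 1 / D(n) * a_{n-1}.
Since the indicial polynomial factors as (r - r_1)(r - r_2), D(n) = (r_1 + n - r_1)(r_1 + n - r_2) = n(n + 13/6).
Evaluating step by step (a_0 = 1):
  n = 1: D(1) = 1(1 + 13/6) = 19/6; numerator = 1(1) = 1; a_1 = (1)/(19/6) = 6/19
  n = 2: D(2) = 2(2 + 13/6) = 25/3; numerator = 1(6/19) = 6/19; a_2 = (6/19)/(25/3) = 18/475
  n = 3: D(3) = 3(3 + 13/6) = 31/2; numerator = 1(18/475) = 18/475; a_3 = (18/475)/(31/2) = 36/14725
  n = 4: D(4) = 4(4 + 13/6) = 74/3; numerator = 1(36/14725) = 36/14725; a_4 = (36/14725)/(74/3) = 54/544825

r = 2/3; a_0 = 1; a_1 = 6/19; a_2 = 18/475; a_3 = 36/14725; a_4 = 54/544825


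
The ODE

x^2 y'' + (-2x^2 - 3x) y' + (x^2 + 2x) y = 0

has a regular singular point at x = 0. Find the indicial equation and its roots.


Divide by x^2 to reach normal form y'' + P_1(x) y' + P_2(x) y = 0 with P_1(x) = -2 - 3/x and P_2(x) = 1 + 2/x.
x = 0 is a singular point because the y'-coefficient -2 - 3/x has a pole at x = 0 and the y-coefficient 1 + 2/x has a pole at x = 0.
It is a regular singular point because x P_1(x) = p(x) = -2x - 3 and x^2 P_2(x) = q(x) = x^2 + 2x are polynomials, hence analytic at x = 0.
p(0) = -3,  q(0) = 0.
Indicial equation: r(r-1) + p(0) r + q(0) = 0, i.e. r^2 + (p(0) - 1) r + q(0) = 0, i.e. r^2 - 4 r = 0.
Discriminant: (-4)^2 - 4(0) = 16, so r = (4 ± 4)/2.
Solving: r_1 = 4, r_2 = 0.

indicial: r^2 - 4 r = 0; roots r_1 = 4, r_2 = 0


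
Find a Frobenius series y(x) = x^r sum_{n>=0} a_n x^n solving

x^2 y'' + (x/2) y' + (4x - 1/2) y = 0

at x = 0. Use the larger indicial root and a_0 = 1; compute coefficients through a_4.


Write in Frobenius form y'' + (p(x)/x) y' + (q(x)/x^2) y = 0:
  p(x) = 1/2,  q(x) = 4x - 1/2.
Indicial equation: r(r-1) + (1/2) r + (-1/2) = 0 -> roots r_1 = 1, r_2 = -1/2.
Take r = r_1 = 1. Let y(x) = x^r sum_{n>=0} a_n x^n with a_0 = 1.
Substitute y = x^r sum a_n x^n and match x^{r+n}. The recurrence is
  D(n) a_n + 4 a_{n-1} = 0,  where D(n) = (r+n)(r+n-1) + (1/2)(r+n) + (-1/2).
  a_n = -4 / D(n) * a_{n-1}.
Since the indicial polynomial factors as (r - r_1)(r - r_2), D(n) = (r_1 + n - r_1)(r_1 + n - r_2) = n(n + 3/2).
Evaluating step by step (a_0 = 1):
  n = 1: D(1) = 1(1 + 3/2) = 5/2; numerator = -4(1) = -4; a_1 = (-4)/(5/2) = -8/5
  n = 2: D(2) = 2(2 + 3/2) = 7; numerator = -4(-8/5) = 32/5; a_2 = (32/5)/(7) = 32/35
  n = 3: D(3) = 3(3 + 3/2) = 27/2; numerator = -4(32/35) = -128/35; a_3 = (-128/35)/(27/2) = -256/945
  n = 4: D(4) = 4(4 + 3/2) = 22; numerator = -4(-256/945) = 1024/945; a_4 = (1024/945)/(22) = 512/10395

r = 1; a_0 = 1; a_1 = -8/5; a_2 = 32/35; a_3 = -256/945; a_4 = 512/10395


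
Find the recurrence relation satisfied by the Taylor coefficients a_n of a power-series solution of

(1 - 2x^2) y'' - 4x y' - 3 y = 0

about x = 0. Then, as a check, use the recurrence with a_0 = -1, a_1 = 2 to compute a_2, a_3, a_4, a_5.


Substitute y = sum_n a_n x^n.
(1 - 2 x^2) y'' contributes (n+2)(n+1) a_{n+2} - 2 n(n-1) a_n at x^n.
-4 x y'(x) contributes -4 n a_n at x^n.
-3 y(x) contributes -3 a_n at x^n.
Matching x^n: (n+2)(n+1) a_{n+2} + (-2 n(n-1) - 4 n - 3) a_n = 0.
Thus a_{n+2} = (2 n(n-1) + 4 n + 3) / ((n+1)(n+2)) * a_n.

Check with a_0 = -1, a_1 = 2 (apply the recurrence for n = 0, 1, 2, 3): a_0 = -1, a_1 = 2, a_2 = -3/2, a_3 = 7/3, a_4 = -15/8, a_5 = 63/20.

a_(n+2) = (2 n(n-1) + 4 n + 3) / ((n+1)(n+2)) * a_n; check: a_0 = -1, a_1 = 2, a_2 = -3/2, a_3 = 7/3, a_4 = -15/8, a_5 = 63/20


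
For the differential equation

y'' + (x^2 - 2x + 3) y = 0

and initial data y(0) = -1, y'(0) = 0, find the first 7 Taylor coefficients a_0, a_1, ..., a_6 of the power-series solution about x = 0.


Ansatz: y(x) = sum_{n>=0} a_n x^n, so y'(x) = sum_{n>=1} n a_n x^(n-1) and y''(x) = sum_{n>=2} n(n-1) a_n x^(n-2).
Substitute into P(x) y'' + Q(x) y' + R(x) y = 0 with P(x) = 1, Q(x) = 0, R(x) = x^2 - 2x + 3, and match powers of x.
Initial conditions: a_0 = -1, a_1 = 0.
Setting the coefficient of each power of x to zero and solving order by order (substituting the coefficients already found):
  x^0: 2 a_2 + 3 a_0 = 0  ->  2 a_2 = -3 a_0 = 3  ->  a_2 = 3/2
  x^1: 6 a_3 + 3 a_1 - 2 a_0 = 0  ->  6 a_3 = -3 a_1 + 2 a_0 = -2  ->  a_3 = -1/3
  x^2: 12 a_4 + 3 a_2 - 2 a_1 + a_0 = 0  ->  12 a_4 = -3 a_2 + 2 a_1 - a_0 = -7/2  ->  a_4 = -7/24
  x^3: 20 a_5 + 3 a_3 - 2 a_2 + a_1 = 0  ->  20 a_5 = -3 a_3 + 2 a_2 - a_1 = 4  ->  a_5 = 1/5
  x^4: 30 a_6 + 3 a_4 - 2 a_3 + a_2 = 0  ->  30 a_6 = -3 a_4 + 2 a_3 - a_2 = -31/24  ->  a_6 = -31/720
Truncated series: y(x) = -1 + (3/2) x^2 - (1/3) x^3 - (7/24) x^4 + (1/5) x^5 - (31/720) x^6 + O(x^7).

a_0 = -1; a_1 = 0; a_2 = 3/2; a_3 = -1/3; a_4 = -7/24; a_5 = 1/5; a_6 = -31/720


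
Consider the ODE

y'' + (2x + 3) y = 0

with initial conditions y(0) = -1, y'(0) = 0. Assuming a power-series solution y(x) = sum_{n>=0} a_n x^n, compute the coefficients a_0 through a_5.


Ansatz: y(x) = sum_{n>=0} a_n x^n, so y'(x) = sum_{n>=1} n a_n x^(n-1) and y''(x) = sum_{n>=2} n(n-1) a_n x^(n-2).
Substitute into P(x) y'' + Q(x) y' + R(x) y = 0 with P(x) = 1, Q(x) = 0, R(x) = 2x + 3, and match powers of x.
Initial conditions: a_0 = -1, a_1 = 0.
Setting the coefficient of each power of x to zero and solving order by order (substituting the coefficients already found):
  x^0: 2 a_2 + 3 a_0 = 0  ->  2 a_2 = -3 a_0 = 3  ->  a_2 = 3/2
  x^1: 6 a_3 + 3 a_1 + 2 a_0 = 0  ->  6 a_3 = -3 a_1 - 2 a_0 = 2  ->  a_3 = 1/3
  x^2: 12 a_4 + 3 a_2 + 2 a_1 = 0  ->  12 a_4 = -3 a_2 - 2 a_1 = -9/2  ->  a_4 = -3/8
  x^3: 20 a_5 + 3 a_3 + 2 a_2 = 0  ->  20 a_5 = -3 a_3 - 2 a_2 = -4  ->  a_5 = -1/5
Truncated series: y(x) = -1 + (3/2) x^2 + (1/3) x^3 - (3/8) x^4 - (1/5) x^5 + O(x^6).

a_0 = -1; a_1 = 0; a_2 = 3/2; a_3 = 1/3; a_4 = -3/8; a_5 = -1/5


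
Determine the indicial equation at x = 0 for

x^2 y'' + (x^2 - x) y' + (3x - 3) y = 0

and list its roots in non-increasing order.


Divide by x^2 to reach normal form y'' + P_1(x) y' + P_2(x) y = 0 with P_1(x) = 1 - 1/x and P_2(x) = 3/x - 3/x^2.
x = 0 is a singular point because the y'-coefficient 1 - 1/x has a pole at x = 0 and the y-coefficient 3/x - 3/x^2 has a pole at x = 0.
It is a regular singular point because x P_1(x) = p(x) = x - 1 and x^2 P_2(x) = q(x) = 3x - 3 are polynomials, hence analytic at x = 0.
p(0) = -1,  q(0) = -3.
Indicial equation: r(r-1) + p(0) r + q(0) = 0, i.e. r^2 + (p(0) - 1) r + q(0) = 0, i.e. r^2 - 2 r - 3 = 0.
Discriminant: (-2)^2 - 4(-3) = 16, so r = (2 ± 4)/2.
Solving: r_1 = 3, r_2 = -1.

indicial: r^2 - 2 r - 3 = 0; roots r_1 = 3, r_2 = -1


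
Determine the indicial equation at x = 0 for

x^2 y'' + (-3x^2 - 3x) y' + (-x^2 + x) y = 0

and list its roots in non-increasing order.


Divide by x^2 to reach normal form y'' + P_1(x) y' + P_2(x) y = 0 with P_1(x) = -3 - 3/x and P_2(x) = -1 + 1/x.
x = 0 is a singular point because the y'-coefficient -3 - 3/x has a pole at x = 0 and the y-coefficient -1 + 1/x has a pole at x = 0.
It is a regular singular point because x P_1(x) = p(x) = -3x - 3 and x^2 P_2(x) = q(x) = -x^2 + x are polynomials, hence analytic at x = 0.
p(0) = -3,  q(0) = 0.
Indicial equation: r(r-1) + p(0) r + q(0) = 0, i.e. r^2 + (p(0) - 1) r + q(0) = 0, i.e. r^2 - 4 r = 0.
Discriminant: (-4)^2 - 4(0) = 16, so r = (4 ± 4)/2.
Solving: r_1 = 4, r_2 = 0.

indicial: r^2 - 4 r = 0; roots r_1 = 4, r_2 = 0


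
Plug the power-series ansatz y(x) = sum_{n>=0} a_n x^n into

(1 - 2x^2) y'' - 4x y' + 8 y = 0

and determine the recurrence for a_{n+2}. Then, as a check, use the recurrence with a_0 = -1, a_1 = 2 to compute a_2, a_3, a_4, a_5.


Substitute y = sum_n a_n x^n.
(1 - 2 x^2) y'' contributes (n+2)(n+1) a_{n+2} - 2 n(n-1) a_n at x^n.
-4 x y'(x) contributes -4 n a_n at x^n.
8 y(x) contributes 8 a_n at x^n.
Matching x^n: (n+2)(n+1) a_{n+2} + (-2 n(n-1) - 4 n + 8) a_n = 0.
Thus a_{n+2} = (2 n(n-1) + 4 n - 8) / ((n+1)(n+2)) * a_n.

Check with a_0 = -1, a_1 = 2 (apply the recurrence for n = 0, 1, 2, 3): a_0 = -1, a_1 = 2, a_2 = 4, a_3 = -4/3, a_4 = 4/3, a_5 = -16/15.

a_(n+2) = (2 n(n-1) + 4 n - 8) / ((n+1)(n+2)) * a_n; check: a_0 = -1, a_1 = 2, a_2 = 4, a_3 = -4/3, a_4 = 4/3, a_5 = -16/15


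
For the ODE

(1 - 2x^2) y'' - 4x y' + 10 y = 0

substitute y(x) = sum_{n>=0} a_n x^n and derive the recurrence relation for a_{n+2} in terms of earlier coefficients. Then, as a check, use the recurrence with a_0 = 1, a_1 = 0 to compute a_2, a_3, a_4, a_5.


Substitute y = sum_n a_n x^n.
(1 - 2 x^2) y'' contributes (n+2)(n+1) a_{n+2} - 2 n(n-1) a_n at x^n.
-4 x y'(x) contributes -4 n a_n at x^n.
10 y(x) contributes 10 a_n at x^n.
Matching x^n: (n+2)(n+1) a_{n+2} + (-2 n(n-1) - 4 n + 10) a_n = 0.
Thus a_{n+2} = (2 n(n-1) + 4 n - 10) / ((n+1)(n+2)) * a_n.

Check with a_0 = 1, a_1 = 0 (apply the recurrence for n = 0, 1, 2, 3): a_0 = 1, a_1 = 0, a_2 = -5, a_3 = 0, a_4 = -5/6, a_5 = 0.

a_(n+2) = (2 n(n-1) + 4 n - 10) / ((n+1)(n+2)) * a_n; check: a_0 = 1, a_1 = 0, a_2 = -5, a_3 = 0, a_4 = -5/6, a_5 = 0


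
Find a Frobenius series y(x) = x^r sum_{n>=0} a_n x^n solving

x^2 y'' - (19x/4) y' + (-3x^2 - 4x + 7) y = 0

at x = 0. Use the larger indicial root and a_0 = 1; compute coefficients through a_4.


Write in Frobenius form y'' + (p(x)/x) y' + (q(x)/x^2) y = 0:
  p(x) = -19/4,  q(x) = -3x^2 - 4x + 7.
Indicial equation: r(r-1) + (-19/4) r + (7) = 0 -> roots r_1 = 4, r_2 = 7/4.
Take r = r_1 = 4. Let y(x) = x^r sum_{n>=0} a_n x^n with a_0 = 1.
Substitute y = x^r sum a_n x^n and match x^{r+n}. The recurrence is
  D(n) a_n - 4 a_{n-1} - 3 a_{n-2} = 0,  where D(n) = (r+n)(r+n-1) + (-19/4)(r+n) + (7).
  a_n = [4 a_{n-1} + 3 a_{n-2}] / D(n).
Since the indicial polynomial factors as (r - r_1)(r - r_2), D(n) = (r_1 + n - r_1)(r_1 + n - r_2) = n(n + 9/4).
Evaluating step by step (a_0 = 1):
  n = 1: D(1) = 1(1 + 9/4) = 13/4; numerator = 4(1) = 4; a_1 = (4)/(13/4) = 16/13
  n = 2: D(2) = 2(2 + 9/4) = 17/2; numerator = 4(16/13) + 3(1) = 103/13; a_2 = (103/13)/(17/2) = 206/221
  n = 3: D(3) = 3(3 + 9/4) = 63/4; numerator = 4(206/221) + 3(16/13) = 1640/221; a_3 = (1640/221)/(63/4) = 6560/13923
  n = 4: D(4) = 4(4 + 9/4) = 25; numerator = 4(6560/13923) + 3(206/221) = 65174/13923; a_4 = (65174/13923)/(25) = 65174/348075

r = 4; a_0 = 1; a_1 = 16/13; a_2 = 206/221; a_3 = 6560/13923; a_4 = 65174/348075


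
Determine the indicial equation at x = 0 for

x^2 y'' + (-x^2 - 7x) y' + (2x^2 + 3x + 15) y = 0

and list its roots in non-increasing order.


Divide by x^2 to reach normal form y'' + P_1(x) y' + P_2(x) y = 0 with P_1(x) = -1 - 7/x and P_2(x) = 2 + 3/x + 15/x^2.
x = 0 is a singular point because the y'-coefficient -1 - 7/x has a pole at x = 0 and the y-coefficient 2 + 3/x + 15/x^2 has a pole at x = 0.
It is a regular singular point because x P_1(x) = p(x) = -x - 7 and x^2 P_2(x) = q(x) = 2x^2 + 3x + 15 are polynomials, hence analytic at x = 0.
p(0) = -7,  q(0) = 15.
Indicial equation: r(r-1) + p(0) r + q(0) = 0, i.e. r^2 + (p(0) - 1) r + q(0) = 0, i.e. r^2 - 8 r + 15 = 0.
Discriminant: (-8)^2 - 4(15) = 4, so r = (8 ± 2)/2.
Solving: r_1 = 5, r_2 = 3.

indicial: r^2 - 8 r + 15 = 0; roots r_1 = 5, r_2 = 3


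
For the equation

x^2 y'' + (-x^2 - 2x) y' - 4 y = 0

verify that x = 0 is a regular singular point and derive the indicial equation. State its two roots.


Divide by x^2 to reach normal form y'' + P_1(x) y' + P_2(x) y = 0 with P_1(x) = -1 - 2/x and P_2(x) = -4/x^2.
x = 0 is a singular point because the y'-coefficient -1 - 2/x has a pole at x = 0 and the y-coefficient -4/x^2 has a pole at x = 0.
It is a regular singular point because x P_1(x) = p(x) = -x - 2 and x^2 P_2(x) = q(x) = -4 are polynomials, hence analytic at x = 0.
p(0) = -2,  q(0) = -4.
Indicial equation: r(r-1) + p(0) r + q(0) = 0, i.e. r^2 + (p(0) - 1) r + q(0) = 0, i.e. r^2 - 3 r - 4 = 0.
Discriminant: (-3)^2 - 4(-4) = 25, so r = (3 ± 5)/2.
Solving: r_1 = 4, r_2 = -1.

indicial: r^2 - 3 r - 4 = 0; roots r_1 = 4, r_2 = -1


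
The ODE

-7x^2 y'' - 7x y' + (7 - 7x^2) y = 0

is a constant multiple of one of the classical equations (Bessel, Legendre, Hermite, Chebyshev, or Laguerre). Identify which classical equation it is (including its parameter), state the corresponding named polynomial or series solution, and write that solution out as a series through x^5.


All three coefficients share the factor -7; dividing through by -7 gives  x^2 y'' + x y' + (x^2 - 1) y = 0.
This matches the Bessel equation x^2 y'' + x y' + (x^2 - nu^2) y = 0 with nu^2 = 1, so nu = 1; the solution bounded at x = 0 is J_1(x).
Frobenius at x = 0: indicial roots ±nu; for r = nu the recurrence k(k + 2nu) c_k = -c_{k-2} gives the standard series J_nu(x) = sum_{k>=0} (-1)^k / (k! (k+nu)!) (x/2)^(2k+nu). Evaluate the first 3 terms:
  k = 0: (-1)^0 / (0! * 1! * 2^1) x^1 = 1/(1*1*2) x^1 = (1/2) x^1
  k = 1: (-1)^1 / (1! * 2! * 2^3) x^3 = -1/(1*2*8) x^3 = (-1/16) x^3
  k = 2: (-1)^2 / (2! * 3! * 2^5) x^5 = 1/(2*6*32) x^5 = (1/384) x^5
Hence J_1(x) = x^5/384 - x^3/16 + x/2 + ....

J_1(x); series = x^5/384 - x^3/16 + x/2


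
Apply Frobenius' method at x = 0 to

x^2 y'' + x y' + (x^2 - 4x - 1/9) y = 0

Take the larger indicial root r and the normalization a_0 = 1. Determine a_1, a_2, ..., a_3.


Write in Frobenius form y'' + (p(x)/x) y' + (q(x)/x^2) y = 0:
  p(x) = 1,  q(x) = x^2 - 4x - 1/9.
Indicial equation: r(r-1) + (1) r + (-1/9) = 0 -> roots r_1 = 1/3, r_2 = -1/3.
Take r = r_1 = 1/3. Let y(x) = x^r sum_{n>=0} a_n x^n with a_0 = 1.
Substitute y = x^r sum a_n x^n and match x^{r+n}. The recurrence is
  D(n) a_n - 4 a_{n-1} + 1 a_{n-2} = 0,  where D(n) = (r+n)(r+n-1) + (1)(r+n) + (-1/9).
  a_n = [4 a_{n-1} - 1 a_{n-2}] / D(n).
Since the indicial polynomial factors as (r - r_1)(r - r_2), D(n) = (r_1 + n - r_1)(r_1 + n - r_2) = n(n + 2/3).
Evaluating step by step (a_0 = 1):
  n = 1: D(1) = 1(1 + 2/3) = 5/3; numerator = 4(1) = 4; a_1 = (4)/(5/3) = 12/5
  n = 2: D(2) = 2(2 + 2/3) = 16/3; numerator = 4(12/5) - 1(1) = 43/5; a_2 = (43/5)/(16/3) = 129/80
  n = 3: D(3) = 3(3 + 2/3) = 11; numerator = 4(129/80) - 1(12/5) = 81/20; a_3 = (81/20)/(11) = 81/220

r = 1/3; a_0 = 1; a_1 = 12/5; a_2 = 129/80; a_3 = 81/220


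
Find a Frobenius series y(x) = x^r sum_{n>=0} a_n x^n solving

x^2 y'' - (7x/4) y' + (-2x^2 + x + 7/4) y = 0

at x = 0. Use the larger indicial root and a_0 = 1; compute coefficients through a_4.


Write in Frobenius form y'' + (p(x)/x) y' + (q(x)/x^2) y = 0:
  p(x) = -7/4,  q(x) = -2x^2 + x + 7/4.
Indicial equation: r(r-1) + (-7/4) r + (7/4) = 0 -> roots r_1 = 7/4, r_2 = 1.
Take r = r_1 = 7/4. Let y(x) = x^r sum_{n>=0} a_n x^n with a_0 = 1.
Substitute y = x^r sum a_n x^n and match x^{r+n}. The recurrence is
  D(n) a_n + 1 a_{n-1} - 2 a_{n-2} = 0,  where D(n) = (r+n)(r+n-1) + (-7/4)(r+n) + (7/4).
  a_n = [-1 a_{n-1} + 2 a_{n-2}] / D(n).
Since the indicial polynomial factors as (r - r_1)(r - r_2), D(n) = (r_1 + n - r_1)(r_1 + n - r_2) = n(n + 3/4).
Evaluating step by step (a_0 = 1):
  n = 1: D(1) = 1(1 + 3/4) = 7/4; numerator = -1(1) = -1; a_1 = (-1)/(7/4) = -4/7
  n = 2: D(2) = 2(2 + 3/4) = 11/2; numerator = -1(-4/7) + 2(1) = 18/7; a_2 = (18/7)/(11/2) = 36/77
  n = 3: D(3) = 3(3 + 3/4) = 45/4; numerator = -1(36/77) + 2(-4/7) = -124/77; a_3 = (-124/77)/(45/4) = -496/3465
  n = 4: D(4) = 4(4 + 3/4) = 19; numerator = -1(-496/3465) + 2(36/77) = 3736/3465; a_4 = (3736/3465)/(19) = 3736/65835

r = 7/4; a_0 = 1; a_1 = -4/7; a_2 = 36/77; a_3 = -496/3465; a_4 = 3736/65835


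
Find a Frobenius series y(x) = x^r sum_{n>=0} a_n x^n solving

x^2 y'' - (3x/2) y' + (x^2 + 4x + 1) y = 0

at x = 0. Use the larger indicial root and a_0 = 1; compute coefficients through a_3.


Write in Frobenius form y'' + (p(x)/x) y' + (q(x)/x^2) y = 0:
  p(x) = -3/2,  q(x) = x^2 + 4x + 1.
Indicial equation: r(r-1) + (-3/2) r + (1) = 0 -> roots r_1 = 2, r_2 = 1/2.
Take r = r_1 = 2. Let y(x) = x^r sum_{n>=0} a_n x^n with a_0 = 1.
Substitute y = x^r sum a_n x^n and match x^{r+n}. The recurrence is
  D(n) a_n + 4 a_{n-1} + 1 a_{n-2} = 0,  where D(n) = (r+n)(r+n-1) + (-3/2)(r+n) + (1).
  a_n = [-4 a_{n-1} - 1 a_{n-2}] / D(n).
Since the indicial polynomial factors as (r - r_1)(r - r_2), D(n) = (r_1 + n - r_1)(r_1 + n - r_2) = n(n + 3/2).
Evaluating step by step (a_0 = 1):
  n = 1: D(1) = 1(1 + 3/2) = 5/2; numerator = -4(1) = -4; a_1 = (-4)/(5/2) = -8/5
  n = 2: D(2) = 2(2 + 3/2) = 7; numerator = -4(-8/5) - 1(1) = 27/5; a_2 = (27/5)/(7) = 27/35
  n = 3: D(3) = 3(3 + 3/2) = 27/2; numerator = -4(27/35) - 1(-8/5) = -52/35; a_3 = (-52/35)/(27/2) = -104/945

r = 2; a_0 = 1; a_1 = -8/5; a_2 = 27/35; a_3 = -104/945


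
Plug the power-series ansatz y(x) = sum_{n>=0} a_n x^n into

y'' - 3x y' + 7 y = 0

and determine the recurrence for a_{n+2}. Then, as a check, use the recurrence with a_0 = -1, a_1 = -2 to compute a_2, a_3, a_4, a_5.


Substitute y = sum_n a_n x^n.
y''(x) has coefficient (n+2)(n+1) a_{n+2} at x^n;
-3 x y'(x) has coefficient -3 n a_n at x^n (shift);
7 y(x) has coefficient 7 a_n at x^n.
Matching x^n: (n+2)(n+1) a_{n+2} + (-3n + 7) a_n = 0.
Thus a_{n+2} = (3n - 7) / ((n+1)(n+2)) * a_n.

Check with a_0 = -1, a_1 = -2 (apply the recurrence for n = 0, 1, 2, 3): a_0 = -1, a_1 = -2, a_2 = 7/2, a_3 = 4/3, a_4 = -7/24, a_5 = 2/15.

a_(n+2) = (3n - 7) / ((n+1)(n+2)) * a_n; check: a_0 = -1, a_1 = -2, a_2 = 7/2, a_3 = 4/3, a_4 = -7/24, a_5 = 2/15


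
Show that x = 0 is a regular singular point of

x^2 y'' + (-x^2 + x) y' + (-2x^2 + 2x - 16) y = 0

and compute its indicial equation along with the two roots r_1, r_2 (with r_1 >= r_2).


Divide by x^2 to reach normal form y'' + P_1(x) y' + P_2(x) y = 0 with P_1(x) = -1 + 1/x and P_2(x) = -2 + 2/x - 16/x^2.
x = 0 is a singular point because the y'-coefficient -1 + 1/x has a pole at x = 0 and the y-coefficient -2 + 2/x - 16/x^2 has a pole at x = 0.
It is a regular singular point because x P_1(x) = p(x) = 1 - x and x^2 P_2(x) = q(x) = -2x^2 + 2x - 16 are polynomials, hence analytic at x = 0.
p(0) = 1,  q(0) = -16.
Indicial equation: r(r-1) + p(0) r + q(0) = 0, i.e. r^2 + (p(0) - 1) r + q(0) = 0, i.e. r^2 - 16 = 0.
Discriminant: (0)^2 - 4(-16) = 64, so r = (0 ± 8)/2.
Solving: r_1 = 4, r_2 = -4.

indicial: r^2 - 16 = 0; roots r_1 = 4, r_2 = -4


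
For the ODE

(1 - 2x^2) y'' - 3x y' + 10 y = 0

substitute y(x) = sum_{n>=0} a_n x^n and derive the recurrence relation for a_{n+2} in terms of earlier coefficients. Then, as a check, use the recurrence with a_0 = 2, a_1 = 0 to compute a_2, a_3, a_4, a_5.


Substitute y = sum_n a_n x^n.
(1 - 2 x^2) y'' contributes (n+2)(n+1) a_{n+2} - 2 n(n-1) a_n at x^n.
-3 x y'(x) contributes -3 n a_n at x^n.
10 y(x) contributes 10 a_n at x^n.
Matching x^n: (n+2)(n+1) a_{n+2} + (-2 n(n-1) - 3 n + 10) a_n = 0.
Thus a_{n+2} = (2 n(n-1) + 3 n - 10) / ((n+1)(n+2)) * a_n.

Check with a_0 = 2, a_1 = 0 (apply the recurrence for n = 0, 1, 2, 3): a_0 = 2, a_1 = 0, a_2 = -10, a_3 = 0, a_4 = 0, a_5 = 0.

a_(n+2) = (2 n(n-1) + 3 n - 10) / ((n+1)(n+2)) * a_n; check: a_0 = 2, a_1 = 0, a_2 = -10, a_3 = 0, a_4 = 0, a_5 = 0


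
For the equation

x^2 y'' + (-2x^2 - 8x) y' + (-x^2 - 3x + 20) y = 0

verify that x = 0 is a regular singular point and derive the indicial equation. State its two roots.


Divide by x^2 to reach normal form y'' + P_1(x) y' + P_2(x) y = 0 with P_1(x) = -2 - 8/x and P_2(x) = -1 - 3/x + 20/x^2.
x = 0 is a singular point because the y'-coefficient -2 - 8/x has a pole at x = 0 and the y-coefficient -1 - 3/x + 20/x^2 has a pole at x = 0.
It is a regular singular point because x P_1(x) = p(x) = -2x - 8 and x^2 P_2(x) = q(x) = -x^2 - 3x + 20 are polynomials, hence analytic at x = 0.
p(0) = -8,  q(0) = 20.
Indicial equation: r(r-1) + p(0) r + q(0) = 0, i.e. r^2 + (p(0) - 1) r + q(0) = 0, i.e. r^2 - 9 r + 20 = 0.
Discriminant: (-9)^2 - 4(20) = 1, so r = (9 ± 1)/2.
Solving: r_1 = 5, r_2 = 4.

indicial: r^2 - 9 r + 20 = 0; roots r_1 = 5, r_2 = 4


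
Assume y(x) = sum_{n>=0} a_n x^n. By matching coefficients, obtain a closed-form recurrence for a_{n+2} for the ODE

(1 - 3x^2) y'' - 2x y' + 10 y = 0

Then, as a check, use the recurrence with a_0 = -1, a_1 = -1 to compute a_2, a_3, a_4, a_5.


Substitute y = sum_n a_n x^n.
(1 - 3 x^2) y'' contributes (n+2)(n+1) a_{n+2} - 3 n(n-1) a_n at x^n.
-2 x y'(x) contributes -2 n a_n at x^n.
10 y(x) contributes 10 a_n at x^n.
Matching x^n: (n+2)(n+1) a_{n+2} + (-3 n(n-1) - 2 n + 10) a_n = 0.
Thus a_{n+2} = (3 n(n-1) + 2 n - 10) / ((n+1)(n+2)) * a_n.

Check with a_0 = -1, a_1 = -1 (apply the recurrence for n = 0, 1, 2, 3): a_0 = -1, a_1 = -1, a_2 = 5, a_3 = 4/3, a_4 = 0, a_5 = 14/15.

a_(n+2) = (3 n(n-1) + 2 n - 10) / ((n+1)(n+2)) * a_n; check: a_0 = -1, a_1 = -1, a_2 = 5, a_3 = 4/3, a_4 = 0, a_5 = 14/15


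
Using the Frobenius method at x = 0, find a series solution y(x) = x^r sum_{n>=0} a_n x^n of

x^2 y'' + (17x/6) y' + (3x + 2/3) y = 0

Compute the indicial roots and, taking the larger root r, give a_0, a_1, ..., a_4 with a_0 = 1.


Write in Frobenius form y'' + (p(x)/x) y' + (q(x)/x^2) y = 0:
  p(x) = 17/6,  q(x) = 3x + 2/3.
Indicial equation: r(r-1) + (17/6) r + (2/3) = 0 -> roots r_1 = -1/2, r_2 = -4/3.
Take r = r_1 = -1/2. Let y(x) = x^r sum_{n>=0} a_n x^n with a_0 = 1.
Substitute y = x^r sum a_n x^n and match x^{r+n}. The recurrence is
  D(n) a_n + 3 a_{n-1} = 0,  where D(n) = (r+n)(r+n-1) + (17/6)(r+n) + (2/3).
  a_n = -3 / D(n) * a_{n-1}.
Since the indicial polynomial factors as (r - r_1)(r - r_2), D(n) = (r_1 + n - r_1)(r_1 + n - r_2) = n(n + 5/6).
Evaluating step by step (a_0 = 1):
  n = 1: D(1) = 1(1 + 5/6) = 11/6; numerator = -3(1) = -3; a_1 = (-3)/(11/6) = -18/11
  n = 2: D(2) = 2(2 + 5/6) = 17/3; numerator = -3(-18/11) = 54/11; a_2 = (54/11)/(17/3) = 162/187
  n = 3: D(3) = 3(3 + 5/6) = 23/2; numerator = -3(162/187) = -486/187; a_3 = (-486/187)/(23/2) = -972/4301
  n = 4: D(4) = 4(4 + 5/6) = 58/3; numerator = -3(-972/4301) = 2916/4301; a_4 = (2916/4301)/(58/3) = 4374/124729

r = -1/2; a_0 = 1; a_1 = -18/11; a_2 = 162/187; a_3 = -972/4301; a_4 = 4374/124729


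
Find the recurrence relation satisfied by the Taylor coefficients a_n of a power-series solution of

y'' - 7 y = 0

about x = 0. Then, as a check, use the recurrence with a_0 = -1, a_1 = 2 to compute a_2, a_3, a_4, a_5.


Substitute y = sum_n a_n x^n into y'' + (const) y = 0.
y''(x) = sum_{n>=0} (n+2)(n+1) a_{n+2} x^n.
The ODE becomes sum_n [(n+2)(n+1) a_{n+2} - 7 a_n] x^n = 0.
Setting each coefficient to zero gives the recurrence:
  (n+2)(n+1) a_{n+2} - 7 a_n = 0,
  a_{n+2} = 7 / ((n+1)(n+2)) a_n.

Check with a_0 = -1, a_1 = 2 (apply the recurrence for n = 0, 1, 2, 3): a_0 = -1, a_1 = 2, a_2 = -7/2, a_3 = 7/3, a_4 = -49/24, a_5 = 49/60.

a_{n+2} = 7/((n+1)(n+2)) * a_n; check: a_0 = -1, a_1 = 2, a_2 = -7/2, a_3 = 7/3, a_4 = -49/24, a_5 = 49/60


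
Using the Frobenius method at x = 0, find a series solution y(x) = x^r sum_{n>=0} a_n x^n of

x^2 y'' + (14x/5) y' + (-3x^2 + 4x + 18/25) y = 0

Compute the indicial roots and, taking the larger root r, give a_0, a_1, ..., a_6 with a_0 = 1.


Write in Frobenius form y'' + (p(x)/x) y' + (q(x)/x^2) y = 0:
  p(x) = 14/5,  q(x) = -3x^2 + 4x + 18/25.
Indicial equation: r(r-1) + (14/5) r + (18/25) = 0 -> roots r_1 = -3/5, r_2 = -6/5.
Take r = r_1 = -3/5. Let y(x) = x^r sum_{n>=0} a_n x^n with a_0 = 1.
Substitute y = x^r sum a_n x^n and match x^{r+n}. The recurrence is
  D(n) a_n + 4 a_{n-1} - 3 a_{n-2} = 0,  where D(n) = (r+n)(r+n-1) + (14/5)(r+n) + (18/25).
  a_n = [-4 a_{n-1} + 3 a_{n-2}] / D(n).
Since the indicial polynomial factors as (r - r_1)(r - r_2), D(n) = (r_1 + n - r_1)(r_1 + n - r_2) = n(n + 3/5).
Evaluating step by step (a_0 = 1):
  n = 1: D(1) = 1(1 + 3/5) = 8/5; numerator = -4(1) = -4; a_1 = (-4)/(8/5) = -5/2
  n = 2: D(2) = 2(2 + 3/5) = 26/5; numerator = -4(-5/2) + 3(1) = 13; a_2 = (13)/(26/5) = 5/2
  n = 3: D(3) = 3(3 + 3/5) = 54/5; numerator = -4(5/2) + 3(-5/2) = -35/2; a_3 = (-35/2)/(54/5) = -175/108
  n = 4: D(4) = 4(4 + 3/5) = 92/5; numerator = -4(-175/108) + 3(5/2) = 755/54; a_4 = (755/54)/(92/5) = 3775/4968
  n = 5: D(5) = 5(5 + 3/5) = 28; numerator = -4(3775/4968) + 3(-175/108) = -19625/2484; a_5 = (-19625/2484)/(28) = -19625/69552
  n = 6: D(6) = 6(6 + 3/5) = 198/5; numerator = -4(-19625/69552) + 3(3775/4968) = 118525/34776; a_6 = (118525/34776)/(198/5) = 53875/625968

r = -3/5; a_0 = 1; a_1 = -5/2; a_2 = 5/2; a_3 = -175/108; a_4 = 3775/4968; a_5 = -19625/69552; a_6 = 53875/625968


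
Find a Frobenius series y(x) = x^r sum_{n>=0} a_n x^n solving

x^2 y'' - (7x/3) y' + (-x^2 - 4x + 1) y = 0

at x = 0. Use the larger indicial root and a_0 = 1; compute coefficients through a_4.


Write in Frobenius form y'' + (p(x)/x) y' + (q(x)/x^2) y = 0:
  p(x) = -7/3,  q(x) = -x^2 - 4x + 1.
Indicial equation: r(r-1) + (-7/3) r + (1) = 0 -> roots r_1 = 3, r_2 = 1/3.
Take r = r_1 = 3. Let y(x) = x^r sum_{n>=0} a_n x^n with a_0 = 1.
Substitute y = x^r sum a_n x^n and match x^{r+n}. The recurrence is
  D(n) a_n - 4 a_{n-1} - 1 a_{n-2} = 0,  where D(n) = (r+n)(r+n-1) + (-7/3)(r+n) + (1).
  a_n = [4 a_{n-1} + 1 a_{n-2}] / D(n).
Since the indicial polynomial factors as (r - r_1)(r - r_2), D(n) = (r_1 + n - r_1)(r_1 + n - r_2) = n(n + 8/3).
Evaluating step by step (a_0 = 1):
  n = 1: D(1) = 1(1 + 8/3) = 11/3; numerator = 4(1) = 4; a_1 = (4)/(11/3) = 12/11
  n = 2: D(2) = 2(2 + 8/3) = 28/3; numerator = 4(12/11) + 1(1) = 59/11; a_2 = (59/11)/(28/3) = 177/308
  n = 3: D(3) = 3(3 + 8/3) = 17; numerator = 4(177/308) + 1(12/11) = 261/77; a_3 = (261/77)/(17) = 261/1309
  n = 4: D(4) = 4(4 + 8/3) = 80/3; numerator = 4(261/1309) + 1(177/308) = 7185/5236; a_4 = (7185/5236)/(80/3) = 4311/83776

r = 3; a_0 = 1; a_1 = 12/11; a_2 = 177/308; a_3 = 261/1309; a_4 = 4311/83776


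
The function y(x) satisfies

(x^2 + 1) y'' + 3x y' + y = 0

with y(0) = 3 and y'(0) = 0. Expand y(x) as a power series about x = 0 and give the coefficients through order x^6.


Ansatz: y(x) = sum_{n>=0} a_n x^n, so y'(x) = sum_{n>=1} n a_n x^(n-1) and y''(x) = sum_{n>=2} n(n-1) a_n x^(n-2).
Substitute into P(x) y'' + Q(x) y' + R(x) y = 0 with P(x) = x^2 + 1, Q(x) = 3x, R(x) = 1, and match powers of x.
Initial conditions: a_0 = 3, a_1 = 0.
Setting the coefficient of each power of x to zero and solving order by order (substituting the coefficients already found):
  x^0: 2 a_2 + a_0 = 0  ->  2 a_2 = -a_0 = -3  ->  a_2 = -3/2
  x^1: 6 a_3 + 4 a_1 = 0  ->  6 a_3 = -4 a_1 = 0  ->  a_3 = 0
  x^2: 12 a_4 + 9 a_2 = 0  ->  12 a_4 = -9 a_2 = 27/2  ->  a_4 = 9/8
  x^3: 20 a_5 + 16 a_3 = 0  ->  20 a_5 = -16 a_3 = 0  ->  a_5 = 0
  x^4: 30 a_6 + 25 a_4 = 0  ->  30 a_6 = -25 a_4 = -225/8  ->  a_6 = -15/16
Truncated series: y(x) = 3 - (3/2) x^2 + (9/8) x^4 - (15/16) x^6 + O(x^7).

a_0 = 3; a_1 = 0; a_2 = -3/2; a_3 = 0; a_4 = 9/8; a_5 = 0; a_6 = -15/16


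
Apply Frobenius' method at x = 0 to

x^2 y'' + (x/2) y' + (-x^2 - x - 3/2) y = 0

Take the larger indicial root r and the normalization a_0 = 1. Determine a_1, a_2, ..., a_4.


Write in Frobenius form y'' + (p(x)/x) y' + (q(x)/x^2) y = 0:
  p(x) = 1/2,  q(x) = -x^2 - x - 3/2.
Indicial equation: r(r-1) + (1/2) r + (-3/2) = 0 -> roots r_1 = 3/2, r_2 = -1.
Take r = r_1 = 3/2. Let y(x) = x^r sum_{n>=0} a_n x^n with a_0 = 1.
Substitute y = x^r sum a_n x^n and match x^{r+n}. The recurrence is
  D(n) a_n - 1 a_{n-1} - 1 a_{n-2} = 0,  where D(n) = (r+n)(r+n-1) + (1/2)(r+n) + (-3/2).
  a_n = [1 a_{n-1} + 1 a_{n-2}] / D(n).
Since the indicial polynomial factors as (r - r_1)(r - r_2), D(n) = (r_1 + n - r_1)(r_1 + n - r_2) = n(n + 5/2).
Evaluating step by step (a_0 = 1):
  n = 1: D(1) = 1(1 + 5/2) = 7/2; numerator = 1(1) = 1; a_1 = (1)/(7/2) = 2/7
  n = 2: D(2) = 2(2 + 5/2) = 9; numerator = 1(2/7) + 1(1) = 9/7; a_2 = (9/7)/(9) = 1/7
  n = 3: D(3) = 3(3 + 5/2) = 33/2; numerator = 1(1/7) + 1(2/7) = 3/7; a_3 = (3/7)/(33/2) = 2/77
  n = 4: D(4) = 4(4 + 5/2) = 26; numerator = 1(2/77) + 1(1/7) = 13/77; a_4 = (13/77)/(26) = 1/154

r = 3/2; a_0 = 1; a_1 = 2/7; a_2 = 1/7; a_3 = 2/77; a_4 = 1/154


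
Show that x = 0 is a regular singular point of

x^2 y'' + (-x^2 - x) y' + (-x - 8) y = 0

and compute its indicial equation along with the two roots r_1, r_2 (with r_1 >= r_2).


Divide by x^2 to reach normal form y'' + P_1(x) y' + P_2(x) y = 0 with P_1(x) = -1 - 1/x and P_2(x) = -1/x - 8/x^2.
x = 0 is a singular point because the y'-coefficient -1 - 1/x has a pole at x = 0 and the y-coefficient -1/x - 8/x^2 has a pole at x = 0.
It is a regular singular point because x P_1(x) = p(x) = -x - 1 and x^2 P_2(x) = q(x) = -x - 8 are polynomials, hence analytic at x = 0.
p(0) = -1,  q(0) = -8.
Indicial equation: r(r-1) + p(0) r + q(0) = 0, i.e. r^2 + (p(0) - 1) r + q(0) = 0, i.e. r^2 - 2 r - 8 = 0.
Discriminant: (-2)^2 - 4(-8) = 36, so r = (2 ± 6)/2.
Solving: r_1 = 4, r_2 = -2.

indicial: r^2 - 2 r - 8 = 0; roots r_1 = 4, r_2 = -2


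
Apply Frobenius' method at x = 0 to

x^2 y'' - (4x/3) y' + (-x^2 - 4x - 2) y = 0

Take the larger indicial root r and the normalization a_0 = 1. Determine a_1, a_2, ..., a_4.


Write in Frobenius form y'' + (p(x)/x) y' + (q(x)/x^2) y = 0:
  p(x) = -4/3,  q(x) = -x^2 - 4x - 2.
Indicial equation: r(r-1) + (-4/3) r + (-2) = 0 -> roots r_1 = 3, r_2 = -2/3.
Take r = r_1 = 3. Let y(x) = x^r sum_{n>=0} a_n x^n with a_0 = 1.
Substitute y = x^r sum a_n x^n and match x^{r+n}. The recurrence is
  D(n) a_n - 4 a_{n-1} - 1 a_{n-2} = 0,  where D(n) = (r+n)(r+n-1) + (-4/3)(r+n) + (-2).
  a_n = [4 a_{n-1} + 1 a_{n-2}] / D(n).
Since the indicial polynomial factors as (r - r_1)(r - r_2), D(n) = (r_1 + n - r_1)(r_1 + n - r_2) = n(n + 11/3).
Evaluating step by step (a_0 = 1):
  n = 1: D(1) = 1(1 + 11/3) = 14/3; numerator = 4(1) = 4; a_1 = (4)/(14/3) = 6/7
  n = 2: D(2) = 2(2 + 11/3) = 34/3; numerator = 4(6/7) + 1(1) = 31/7; a_2 = (31/7)/(34/3) = 93/238
  n = 3: D(3) = 3(3 + 11/3) = 20; numerator = 4(93/238) + 1(6/7) = 288/119; a_3 = (288/119)/(20) = 72/595
  n = 4: D(4) = 4(4 + 11/3) = 92/3; numerator = 4(72/595) + 1(93/238) = 1041/1190; a_4 = (1041/1190)/(92/3) = 3123/109480

r = 3; a_0 = 1; a_1 = 6/7; a_2 = 93/238; a_3 = 72/595; a_4 = 3123/109480


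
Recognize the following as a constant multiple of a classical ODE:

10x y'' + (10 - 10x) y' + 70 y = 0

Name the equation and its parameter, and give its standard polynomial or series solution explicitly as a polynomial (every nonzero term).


All three coefficients share the factor 10; dividing through by 10 gives  x y'' + (1 - x) y' + 7 y = 0.
This matches the Laguerre equation x y'' + (1 - x) y' + n y = 0 with n = 7; the polynomial solution is L_7(x).
With y = sum_k a_k x^k, matching x^k gives (k+1)k a_{k+1} + (k+1) a_{k+1} - k a_k + n a_k = 0, i.e. (k+1)^2 a_{k+1} = (k - n) a_k = (k - 7) a_k. The right side vanishes at k = 7, so the series terminates at degree 7.
Standard normalization L_n(0) = 1 gives a_0 = 1. Work upward with a_{k+1} = (k - 7) a_k / (k+1)^2:
  a_1 = (0 - 7)(1) / 1^2 = -7/1 = -7
  a_2 = (1 - 7)(-7) / 2^2 = 42/4 = 21/2
  a_3 = (2 - 7)(21/2) / 3^2 = (-105/2)/9 = -35/6
  a_4 = (3 - 7)(-35/6) / 4^2 = (70/3)/16 = 35/24
  a_5 = (4 - 7)(35/24) / 5^2 = (-35/8)/25 = -7/40
  a_6 = (5 - 7)(-7/40) / 6^2 = (7/20)/36 = 7/720
  a_7 = (6 - 7)(7/720) / 7^2 = (-7/720)/49 = -1/5040
Hence L_7(x) = -x^7/5040 + 7 x^6/720 - 7 x^5/40 + 35 x^4/24 - 35 x^3/6 + 21 x^2/2 - 7 x + 1.

L_7(x); series = -x^7/5040 + 7 x^6/720 - 7 x^5/40 + 35 x^4/24 - 35 x^3/6 + 21 x^2/2 - 7 x + 1


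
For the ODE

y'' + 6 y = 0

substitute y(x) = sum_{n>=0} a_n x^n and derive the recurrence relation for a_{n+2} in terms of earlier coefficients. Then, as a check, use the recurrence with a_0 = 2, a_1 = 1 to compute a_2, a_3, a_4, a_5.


Substitute y = sum_n a_n x^n into y'' + (const) y = 0.
y''(x) = sum_{n>=0} (n+2)(n+1) a_{n+2} x^n.
The ODE becomes sum_n [(n+2)(n+1) a_{n+2} + 6 a_n] x^n = 0.
Setting each coefficient to zero gives the recurrence:
  (n+2)(n+1) a_{n+2} + 6 a_n = 0,
  a_{n+2} = -6 / ((n+1)(n+2)) a_n.

Check with a_0 = 2, a_1 = 1 (apply the recurrence for n = 0, 1, 2, 3): a_0 = 2, a_1 = 1, a_2 = -6, a_3 = -1, a_4 = 3, a_5 = 3/10.

a_{n+2} = -6/((n+1)(n+2)) * a_n; check: a_0 = 2, a_1 = 1, a_2 = -6, a_3 = -1, a_4 = 3, a_5 = 3/10


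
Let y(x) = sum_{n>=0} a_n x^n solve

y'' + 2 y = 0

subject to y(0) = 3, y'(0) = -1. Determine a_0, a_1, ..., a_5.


Ansatz: y(x) = sum_{n>=0} a_n x^n, so y'(x) = sum_{n>=1} n a_n x^(n-1) and y''(x) = sum_{n>=2} n(n-1) a_n x^(n-2).
Substitute into P(x) y'' + Q(x) y' + R(x) y = 0 with P(x) = 1, Q(x) = 0, R(x) = 2, and match powers of x.
Initial conditions: a_0 = 3, a_1 = -1.
Setting the coefficient of each power of x to zero and solving order by order (substituting the coefficients already found):
  x^0: 2 a_2 + 2 a_0 = 0  ->  2 a_2 = -2 a_0 = -6  ->  a_2 = -3
  x^1: 6 a_3 + 2 a_1 = 0  ->  6 a_3 = -2 a_1 = 2  ->  a_3 = 1/3
  x^2: 12 a_4 + 2 a_2 = 0  ->  12 a_4 = -2 a_2 = 6  ->  a_4 = 1/2
  x^3: 20 a_5 + 2 a_3 = 0  ->  20 a_5 = -2 a_3 = -2/3  ->  a_5 = -1/30
Truncated series: y(x) = 3 - x - 3 x^2 + (1/3) x^3 + (1/2) x^4 - (1/30) x^5 + O(x^6).

a_0 = 3; a_1 = -1; a_2 = -3; a_3 = 1/3; a_4 = 1/2; a_5 = -1/30
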